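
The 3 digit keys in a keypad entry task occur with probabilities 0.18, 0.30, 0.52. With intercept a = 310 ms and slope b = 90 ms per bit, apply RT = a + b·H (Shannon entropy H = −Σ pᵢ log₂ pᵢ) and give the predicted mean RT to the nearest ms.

441 ms

H = 0.18·log₂(1/0.18) + 0.30·log₂(1/0.30) + 0.52·log₂(1/0.52) = 1.4570 bits.
RT = 310 + 90 × 1.4570 = 441.13 ms.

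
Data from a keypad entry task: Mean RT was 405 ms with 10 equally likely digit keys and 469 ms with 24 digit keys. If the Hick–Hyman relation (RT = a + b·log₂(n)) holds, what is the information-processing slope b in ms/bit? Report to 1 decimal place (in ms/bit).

50.7 ms/bit

The slope on a log₂ axis is (469 − 405) / (4.5850 − 3.3219) = 50.672 ms/bit.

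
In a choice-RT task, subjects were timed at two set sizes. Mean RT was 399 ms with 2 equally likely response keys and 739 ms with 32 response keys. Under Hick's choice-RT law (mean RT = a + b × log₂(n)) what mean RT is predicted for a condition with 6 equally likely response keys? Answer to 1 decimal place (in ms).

Solve the two-equation system in a and b:
  b = (739 − 399) / (log₂ 32 − log₂ 2) = 340 / (5 − 1) = 85.000 ms/bit
  a = 399 − 85.000 × 1 = 314.000 ms
Then RT(6) = 314.000 + 85.000 × log₂ 6 = 314.000 + 85.000 × 2.5850 ≈ 533.722 ms.

533.7 ms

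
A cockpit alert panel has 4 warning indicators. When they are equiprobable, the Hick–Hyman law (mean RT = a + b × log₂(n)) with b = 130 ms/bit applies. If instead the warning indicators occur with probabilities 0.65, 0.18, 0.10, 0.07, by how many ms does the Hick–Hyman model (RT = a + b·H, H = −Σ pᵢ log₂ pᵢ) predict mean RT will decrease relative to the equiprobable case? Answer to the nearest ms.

71 ms

The RT saving is b·ΔH. Equiprobable H₀ = log₂(4) = 2.0000 bits; with the given probabilities H = 1.4500 bits.
b·(H₀ − H) = 130 × (2.0000 − 1.4500) = 71.50 ms.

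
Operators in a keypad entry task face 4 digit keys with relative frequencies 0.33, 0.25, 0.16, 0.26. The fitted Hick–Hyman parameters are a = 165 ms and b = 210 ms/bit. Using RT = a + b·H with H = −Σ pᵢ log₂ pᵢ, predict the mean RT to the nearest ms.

576 ms

Entropy contributions −pᵢ log₂ pᵢ: 0.5278, 0.5000, 0.4230, 0.5053; sum H = 1.9561 bits.
RT = a + bH = 165 + 210·1.9561 = 575.79 ms.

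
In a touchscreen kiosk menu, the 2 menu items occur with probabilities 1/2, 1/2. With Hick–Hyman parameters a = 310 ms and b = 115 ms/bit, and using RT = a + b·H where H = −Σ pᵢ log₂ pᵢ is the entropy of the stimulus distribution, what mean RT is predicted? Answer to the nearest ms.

Each term −pᵢ log₂ pᵢ: 0.5·1 + 0.5·1; summed, H = 1.000 bits.
Mean RT = a + bH = 310 + 115·1.000 = 425.00 ms.

425 ms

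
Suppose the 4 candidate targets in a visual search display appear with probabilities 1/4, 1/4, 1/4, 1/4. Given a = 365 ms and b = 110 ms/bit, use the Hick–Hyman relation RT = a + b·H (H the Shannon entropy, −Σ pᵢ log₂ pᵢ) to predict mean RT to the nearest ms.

585 ms

H = −Σ pᵢ log₂ pᵢ = 0.25·2 + 0.25·2 + 0.25·2 + 0.25·2 = 2.000 bits.
RT = 365 + 110 × 2.000 = 585.00 ms.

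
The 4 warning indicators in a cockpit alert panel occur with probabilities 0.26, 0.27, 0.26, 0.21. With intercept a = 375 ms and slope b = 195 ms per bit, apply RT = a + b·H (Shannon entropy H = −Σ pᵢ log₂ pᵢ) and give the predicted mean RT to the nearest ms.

H = 0.26·log₂(1/0.26) + 0.27·log₂(1/0.27) + 0.26·log₂(1/0.26) + 0.21·log₂(1/0.21) = 1.9934 bits.
RT = 375 + 195 × 1.9934 = 763.72 ms.

764 ms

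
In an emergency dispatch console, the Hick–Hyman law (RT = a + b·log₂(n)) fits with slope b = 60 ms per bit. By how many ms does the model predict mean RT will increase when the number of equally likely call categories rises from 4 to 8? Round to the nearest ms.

The intercept a cancels: ΔRT = b·(log₂ n₂ − log₂ n₁) = b·log₂(n₂/n₁).
log₂(8) − log₂(4) = log₂(8/4) = log₂(2) = 1.
ΔRT = 60 × 1.0000 = 60.000 ms.

60 ms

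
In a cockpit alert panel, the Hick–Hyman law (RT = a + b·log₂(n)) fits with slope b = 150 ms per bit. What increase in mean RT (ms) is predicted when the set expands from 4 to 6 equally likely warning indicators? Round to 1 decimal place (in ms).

87.7 ms

The intercept a cancels: ΔRT = b·(log₂ n₂ − log₂ n₁) = b·log₂(n₂/n₁).
log₂(6) − log₂(4) = 2.5850 − 2 = 0.5850.
ΔRT = 150 × 0.5850 = 87.744 ms.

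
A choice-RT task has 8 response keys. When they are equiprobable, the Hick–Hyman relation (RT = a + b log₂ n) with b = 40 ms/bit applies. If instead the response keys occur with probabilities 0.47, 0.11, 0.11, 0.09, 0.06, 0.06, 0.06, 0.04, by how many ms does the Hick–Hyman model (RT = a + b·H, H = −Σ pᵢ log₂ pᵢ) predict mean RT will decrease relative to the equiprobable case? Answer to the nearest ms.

Equiprobable entropy H₀ = log₂ 8 = 3.0000 bits.
Skewed entropy H = −Σ pᵢ log₂ pᵢ = 2.4415 bits.
ΔRT = b·(H₀ − H) = 40 × 0.5585 = 22.34 ms.

22 ms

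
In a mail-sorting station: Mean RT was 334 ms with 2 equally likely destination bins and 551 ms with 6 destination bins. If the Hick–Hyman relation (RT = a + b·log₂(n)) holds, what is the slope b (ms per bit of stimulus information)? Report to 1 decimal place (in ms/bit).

136.9 ms/bit

The slope on a log₂ axis is (551 − 334) / (2.5850 − 1) = 136.912 ms/bit.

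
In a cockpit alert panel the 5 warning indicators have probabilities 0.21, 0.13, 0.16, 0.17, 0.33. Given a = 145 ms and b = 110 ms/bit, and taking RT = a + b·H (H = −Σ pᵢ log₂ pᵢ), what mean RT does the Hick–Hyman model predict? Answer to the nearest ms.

H = 0.21·log₂(1/0.21) + 0.13·log₂(1/0.13) + 0.16·log₂(1/0.16) + 0.17·log₂(1/0.17) + 0.33·log₂(1/0.33) = 2.2409 bits.
RT = 145 + 110 × 2.2409 = 391.50 ms.

391 ms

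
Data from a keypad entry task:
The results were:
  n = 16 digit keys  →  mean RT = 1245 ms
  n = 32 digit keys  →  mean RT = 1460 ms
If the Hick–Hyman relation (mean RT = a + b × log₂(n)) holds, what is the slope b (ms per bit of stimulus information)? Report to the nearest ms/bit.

215 ms/bit

b = (RT₂ − RT₁)/(log₂ n₂ − log₂ n₁) = (1460 − 1245)/(5 − 4) = 215 ms/bit.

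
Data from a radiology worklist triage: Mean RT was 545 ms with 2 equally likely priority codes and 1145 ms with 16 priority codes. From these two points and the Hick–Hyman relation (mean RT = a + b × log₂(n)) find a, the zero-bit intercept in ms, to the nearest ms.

The slope on a log₂ axis is (1145 − 545) / (4 − 1) = 200 ms/bit.
a = RT₁ − b·log₂ n₁ = 545 − 200 × 1 = 345.000 ms.

345 ms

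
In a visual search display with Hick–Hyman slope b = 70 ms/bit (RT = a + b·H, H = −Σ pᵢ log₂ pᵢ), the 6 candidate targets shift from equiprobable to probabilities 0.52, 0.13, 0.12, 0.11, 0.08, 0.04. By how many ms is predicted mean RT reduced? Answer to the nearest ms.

Equiprobable entropy H₀ = log₂ 6 = 2.5850 bits.
Skewed entropy H = −Σ pᵢ log₂ pᵢ = 2.0678 bits.
ΔRT = b·(H₀ − H) = 70 × 0.5171 = 36.20 ms.

36 ms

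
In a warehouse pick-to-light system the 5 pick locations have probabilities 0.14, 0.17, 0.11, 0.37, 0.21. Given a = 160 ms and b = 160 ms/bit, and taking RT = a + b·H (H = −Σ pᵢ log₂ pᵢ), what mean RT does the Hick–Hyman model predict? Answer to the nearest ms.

510 ms

Entropy contributions −pᵢ log₂ pᵢ: 0.3971, 0.4346, 0.3503, 0.5307, 0.4728; sum H = 2.1855 bits.
RT = a + bH = 160 + 160·2.1855 = 509.69 ms.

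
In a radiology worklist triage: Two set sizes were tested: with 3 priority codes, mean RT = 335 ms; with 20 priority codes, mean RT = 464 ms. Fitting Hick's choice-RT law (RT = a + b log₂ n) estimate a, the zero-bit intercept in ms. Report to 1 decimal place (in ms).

b = (RT₂ − RT₁)/(log₂ n₂ − log₂ n₁) = (464 − 335)/(4.3219 − 1.5850) = 47.132 ms/bit.
Intercept: a = 335 − 47.132·log₂(3) = 260.297 ms.

260.3 ms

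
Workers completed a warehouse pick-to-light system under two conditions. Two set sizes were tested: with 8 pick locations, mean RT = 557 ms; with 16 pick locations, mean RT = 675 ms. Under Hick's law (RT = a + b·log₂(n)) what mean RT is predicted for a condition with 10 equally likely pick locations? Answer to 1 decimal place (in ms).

RT is linear in log₂ n, so two points fix the line:
  b = (675 − 557) / (log₂ 16 − log₂ 8) = 118 / (4 − 3) = 118.000 ms/bit
  a = 557 − 118.000 × 3 = 203.000 ms
Then RT(10) = 203.000 + 118.000 × log₂ 10 = 203.000 + 118.000 × 3.3219 ≈ 594.988 ms.

595.0 ms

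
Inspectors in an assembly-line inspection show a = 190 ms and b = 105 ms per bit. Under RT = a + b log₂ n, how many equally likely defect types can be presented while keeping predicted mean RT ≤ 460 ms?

5

105·log₂ n ≤ 460 − 190 = 270, giving log₂ n ≤ 2.5714 and n ≤ 5.944. The largest whole number is 5.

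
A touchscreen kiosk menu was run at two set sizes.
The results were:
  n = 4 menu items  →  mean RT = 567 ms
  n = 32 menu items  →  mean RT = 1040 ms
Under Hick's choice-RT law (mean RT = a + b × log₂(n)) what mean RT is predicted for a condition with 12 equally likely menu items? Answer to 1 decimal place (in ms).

With log₂ n on the abscissa the relation is linear; from the two conditions:
  b = (1040 − 567) / (log₂ 32 − log₂ 4) = 473 / (5 − 2) = 157.667 ms/bit
  a = 567 − 157.667 × 2 = 251.667 ms
Then RT(12) = 251.667 + 157.667 × log₂ 12 = 251.667 + 157.667 × 3.5850 ≈ 816.896 ms.

816.9 ms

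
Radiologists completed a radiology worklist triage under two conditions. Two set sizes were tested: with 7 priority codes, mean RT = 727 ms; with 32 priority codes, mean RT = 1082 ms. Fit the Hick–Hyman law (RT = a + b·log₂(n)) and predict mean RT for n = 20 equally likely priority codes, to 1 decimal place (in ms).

972.2 ms

RT is linear in log₂ n, so two points fix the line:
  b = (1082 − 727) / (log₂ 32 − log₂ 7) = 355 / (5 − 2.8074) = 161.905 ms/bit
  a = 727 − 161.905 × 2.8074 = 272.475 ms
Then RT(20) = 272.475 + 161.905 × log₂ 20 = 272.475 + 161.905 × 4.3219 ≈ 972.217 ms.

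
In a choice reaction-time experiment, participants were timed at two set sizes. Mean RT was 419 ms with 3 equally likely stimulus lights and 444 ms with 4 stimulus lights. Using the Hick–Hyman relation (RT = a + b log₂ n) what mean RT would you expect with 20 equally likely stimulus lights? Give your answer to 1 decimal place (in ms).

Solve the two-equation system in a and b:
  b = (444 − 419) / (log₂ 4 − log₂ 3) = 25 / (2 − 1.5850) = 60.236 ms/bit
  a = 419 − 60.236 × 1.5850 = 323.529 ms
Then RT(20) = 323.529 + 60.236 × log₂ 20 = 323.529 + 60.236 × 4.3219 ≈ 583.863 ms.

583.9 ms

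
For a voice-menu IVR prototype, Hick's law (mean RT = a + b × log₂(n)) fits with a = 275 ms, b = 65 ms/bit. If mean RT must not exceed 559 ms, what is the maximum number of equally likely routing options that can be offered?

Set 275 + 65·log₂ n ≤ 559 → log₂ n ≤ (559 − 275)/65 = 4.3692.
So n ≤ 2^4.3692 = 20.667; the largest integer n is 20.

20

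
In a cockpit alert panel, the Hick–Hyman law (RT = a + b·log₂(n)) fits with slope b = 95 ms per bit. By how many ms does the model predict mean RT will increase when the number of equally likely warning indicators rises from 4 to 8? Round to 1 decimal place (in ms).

The intercept a cancels: ΔRT = b·(log₂ n₂ − log₂ n₁) = b·log₂(n₂/n₁).
log₂(8) − log₂(4) = log₂(8/4) = log₂(2) = 1.
ΔRT = 95 × 1.0000 = 95.000 ms.

95.0 ms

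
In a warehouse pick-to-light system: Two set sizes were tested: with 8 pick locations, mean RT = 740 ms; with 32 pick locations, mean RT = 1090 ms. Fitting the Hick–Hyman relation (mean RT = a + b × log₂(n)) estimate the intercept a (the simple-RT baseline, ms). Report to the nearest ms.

b = (RT₂ − RT₁)/(log₂ n₂ − log₂ n₁) = (1090 − 740)/(5 − 3) = 175 ms/bit.
a = RT₁ − b·log₂ n₁ = 740 − 175 × 3 = 215.000 ms.

215 ms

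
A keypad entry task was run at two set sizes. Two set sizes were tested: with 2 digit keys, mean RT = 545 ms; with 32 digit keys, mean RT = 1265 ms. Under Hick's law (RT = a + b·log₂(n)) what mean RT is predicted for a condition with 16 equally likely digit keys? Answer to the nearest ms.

Fit slope and intercept:
  b = (1265 − 545) / (log₂ 32 − log₂ 2) = 720 / (5 − 1) = 180 ms/bit
  a = 545 − 180 × 1 = 365 ms
Then RT(16) = 365 + 180 × log₂ 16 = 365 + 180 × 4 ≈ 1085.000 ms.

1085 ms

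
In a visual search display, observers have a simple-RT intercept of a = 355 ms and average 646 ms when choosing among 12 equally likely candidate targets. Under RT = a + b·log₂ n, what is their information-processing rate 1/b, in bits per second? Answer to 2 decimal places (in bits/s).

12.32 bits/s

b = (646 − 355)/log₂ 12 = 291/3.5850 = 81.172 ms per bit = 0.08117 s/bit; the reciprocal is 12.319 bits/s.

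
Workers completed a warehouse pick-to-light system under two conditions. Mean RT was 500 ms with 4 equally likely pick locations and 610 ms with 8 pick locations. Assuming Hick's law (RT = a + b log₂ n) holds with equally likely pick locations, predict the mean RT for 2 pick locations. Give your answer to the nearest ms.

390 ms

With log₂ n on the abscissa the relation is linear; from the two conditions:
  b = (610 − 500) / (log₂ 8 − log₂ 4) = 110 / (3 − 2) = 110 ms/bit
  a = 500 − 110 × 2 = 280 ms
Then RT(2) = 280 + 110 × log₂ 2 = 280 + 110 × 1 ≈ 390.000 ms.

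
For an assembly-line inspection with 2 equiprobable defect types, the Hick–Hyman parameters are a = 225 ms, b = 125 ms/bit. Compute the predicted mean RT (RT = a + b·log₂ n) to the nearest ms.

350 ms

log₂(2) = 1 bits, so RT = 225 + 125 × 1 ≈ 350.000 ms.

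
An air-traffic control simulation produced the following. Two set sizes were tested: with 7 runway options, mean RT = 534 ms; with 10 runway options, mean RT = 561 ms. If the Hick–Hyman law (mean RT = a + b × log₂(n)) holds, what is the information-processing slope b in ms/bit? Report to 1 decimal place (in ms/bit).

52.5 ms/bit

Slope: b = (561 − 534) / (log₂ 10 − log₂ 7) = 27/0.5146 = 52.471 ms/bit.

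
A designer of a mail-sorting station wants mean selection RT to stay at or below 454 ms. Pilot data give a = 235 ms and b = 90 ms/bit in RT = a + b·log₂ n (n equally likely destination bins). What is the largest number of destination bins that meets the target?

Information budget: (454 − 235)/90 = 2.4333 bits, so n ≤ 2^2.4333 = 5.401 → at most 5.

5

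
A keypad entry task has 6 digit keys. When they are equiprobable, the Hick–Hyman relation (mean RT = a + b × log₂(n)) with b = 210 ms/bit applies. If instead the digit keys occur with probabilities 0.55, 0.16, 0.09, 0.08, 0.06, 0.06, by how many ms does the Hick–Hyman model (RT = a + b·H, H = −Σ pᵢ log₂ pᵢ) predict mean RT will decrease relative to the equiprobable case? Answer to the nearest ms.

Equiprobable entropy H₀ = log₂ 6 = 2.5850 bits.
Skewed entropy H = −Σ pᵢ log₂ pᵢ = 1.9886 bits.
ΔRT = b·(H₀ − H) = 210 × 0.5963 = 125.23 ms.

125 ms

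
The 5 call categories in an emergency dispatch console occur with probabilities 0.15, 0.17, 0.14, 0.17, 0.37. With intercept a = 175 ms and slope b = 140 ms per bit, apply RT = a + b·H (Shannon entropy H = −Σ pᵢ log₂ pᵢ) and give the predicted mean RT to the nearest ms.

484 ms

H = 0.15·log₂(1/0.15) + 0.17·log₂(1/0.17) + 0.14·log₂(1/0.14) + 0.17·log₂(1/0.17) + 0.37·log₂(1/0.37) = 2.2076 bits.
RT = 175 + 140 × 2.2076 = 484.06 ms.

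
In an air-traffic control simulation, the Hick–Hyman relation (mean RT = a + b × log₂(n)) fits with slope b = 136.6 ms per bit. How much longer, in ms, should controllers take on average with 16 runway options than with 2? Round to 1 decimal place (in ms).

Only the slope matters, since a is common to both: ΔRT = b·log₂(n₂/n₁).
log₂(16) − log₂(2) = log₂(16/2) = log₂(8) = 3.
ΔRT = 136.6 × 3.0000 = 409.800 ms.

409.8 ms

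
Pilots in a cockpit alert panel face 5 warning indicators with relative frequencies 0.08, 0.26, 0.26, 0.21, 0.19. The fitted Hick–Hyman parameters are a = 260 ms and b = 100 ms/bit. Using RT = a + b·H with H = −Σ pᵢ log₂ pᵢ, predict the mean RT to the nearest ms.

H = 0.08·log₂(1/0.08) + 0.26·log₂(1/0.26) + 0.26·log₂(1/0.26) + 0.21·log₂(1/0.21) + 0.19·log₂(1/0.19) = 2.2301 bits.
RT = 260 + 100 × 2.2301 = 483.01 ms.

483 ms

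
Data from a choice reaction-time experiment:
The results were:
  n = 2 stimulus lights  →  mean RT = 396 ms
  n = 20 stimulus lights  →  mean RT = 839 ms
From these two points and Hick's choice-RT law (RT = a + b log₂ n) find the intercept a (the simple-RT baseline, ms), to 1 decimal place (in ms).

262.6 ms

Slope: b = (839 − 396) / (log₂ 20 − log₂ 2) = 443/3.3219 = 133.356 ms/bit.
Intercept: a = 396 − 133.356·log₂(2) = 262.644 ms.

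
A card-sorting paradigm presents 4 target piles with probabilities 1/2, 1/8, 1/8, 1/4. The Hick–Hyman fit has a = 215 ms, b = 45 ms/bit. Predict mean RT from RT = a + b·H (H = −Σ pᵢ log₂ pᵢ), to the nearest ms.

Each term −pᵢ log₂ pᵢ: 0.5·1 + 0.125·3 + 0.125·3 + 0.25·2; summed, H = 1.750 bits.
Mean RT = a + bH = 215 + 45·1.750 = 293.75 ms.

294 ms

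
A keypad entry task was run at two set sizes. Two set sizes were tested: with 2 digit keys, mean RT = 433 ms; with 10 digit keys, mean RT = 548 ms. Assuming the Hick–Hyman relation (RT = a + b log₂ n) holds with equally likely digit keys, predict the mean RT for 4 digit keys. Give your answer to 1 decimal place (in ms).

Solve the two-equation system in a and b:
  b = (548 − 433) / (log₂ 10 − log₂ 2) = 115 / (3.3219 − 1) = 49.528 ms/bit
  a = 433 − 49.528 × 1 = 383.472 ms
Then RT(4) = 383.472 + 49.528 × log₂ 4 = 383.472 + 49.528 × 2 ≈ 482.528 ms.

482.5 ms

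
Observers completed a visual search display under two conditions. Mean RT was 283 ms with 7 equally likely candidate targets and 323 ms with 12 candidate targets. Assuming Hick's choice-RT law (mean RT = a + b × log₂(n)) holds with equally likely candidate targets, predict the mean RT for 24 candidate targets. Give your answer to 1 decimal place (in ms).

Fit slope and intercept:
  b = (323 − 283) / (log₂ 12 − log₂ 7) = 40 / (3.5850 − 2.8074) = 51.440 ms/bit
  a = 283 − 51.440 × 2.8074 = 138.590 ms
Then RT(24) = 138.590 + 51.440 × log₂ 24 = 138.590 + 51.440 × 4.5850 ≈ 374.440 ms.

374.4 ms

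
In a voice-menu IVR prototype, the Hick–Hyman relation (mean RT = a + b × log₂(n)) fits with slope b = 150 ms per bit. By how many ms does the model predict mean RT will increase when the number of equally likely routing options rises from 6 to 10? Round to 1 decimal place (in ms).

The intercept a cancels: ΔRT = b·(log₂ n₂ − log₂ n₁) = b·log₂(n₂/n₁).
log₂(10) − log₂(6) = 3.3219 − 2.5850 = 0.7370.
ΔRT = 150 × 0.7370 = 110.545 ms.

110.5 ms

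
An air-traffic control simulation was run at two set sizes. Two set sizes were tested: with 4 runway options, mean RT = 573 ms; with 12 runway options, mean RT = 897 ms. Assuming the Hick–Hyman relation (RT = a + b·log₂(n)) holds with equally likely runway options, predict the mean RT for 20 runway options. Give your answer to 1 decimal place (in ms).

1047.7 ms

With log₂ n on the abscissa the relation is linear; from the two conditions:
  b = (897 − 573) / (log₂ 12 − log₂ 4) = 324 / (3.5850 − 2) = 204.421 ms/bit
  a = 573 − 204.421 × 2 = 164.158 ms
Then RT(20) = 164.158 + 204.421 × log₂ 20 = 164.158 + 204.421 × 4.3219 ≈ 1047.651 ms.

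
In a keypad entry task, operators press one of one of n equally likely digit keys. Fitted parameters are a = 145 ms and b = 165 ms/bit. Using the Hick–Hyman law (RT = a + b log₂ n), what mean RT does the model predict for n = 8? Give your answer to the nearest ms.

640 ms

log₂(8) = 3 bits, so RT = 145 + 165 × 3 ≈ 640.000 ms.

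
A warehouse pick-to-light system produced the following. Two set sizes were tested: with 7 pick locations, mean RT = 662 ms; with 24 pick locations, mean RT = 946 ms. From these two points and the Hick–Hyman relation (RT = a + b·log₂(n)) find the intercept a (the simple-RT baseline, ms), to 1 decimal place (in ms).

213.5 ms

The slope on a log₂ axis is (946 − 662) / (4.5850 − 2.8074) = 159.765 ms/bit.
a = RT₁ − b·log₂ n₁ = 662 − 159.765 × 2.8074 = 213.482 ms.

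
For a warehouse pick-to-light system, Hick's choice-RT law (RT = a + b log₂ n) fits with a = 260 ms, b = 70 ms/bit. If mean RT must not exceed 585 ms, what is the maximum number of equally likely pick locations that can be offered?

24

Information budget: (585 − 260)/70 = 4.6429 bits, so n ≤ 2^4.6429 = 24.983 → at most 24.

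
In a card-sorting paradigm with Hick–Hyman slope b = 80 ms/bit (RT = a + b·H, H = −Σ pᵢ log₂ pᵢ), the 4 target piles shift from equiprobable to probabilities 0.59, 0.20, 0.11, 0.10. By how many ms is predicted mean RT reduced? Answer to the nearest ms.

32 ms

Equiprobable entropy H₀ = log₂ 4 = 2.0000 bits.
Skewed entropy H = −Σ pᵢ log₂ pᵢ = 1.5960 bits.
ΔRT = b·(H₀ − H) = 80 × 0.4040 = 32.32 ms.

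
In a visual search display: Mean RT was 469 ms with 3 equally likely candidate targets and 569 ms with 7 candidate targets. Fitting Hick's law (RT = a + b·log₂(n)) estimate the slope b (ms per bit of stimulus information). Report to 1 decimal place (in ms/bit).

b = (RT₂ − RT₁)/(log₂ n₂ − log₂ n₁) = (569 − 469)/(2.8074 − 1.5850) = 81.807 ms/bit.

81.8 ms/bit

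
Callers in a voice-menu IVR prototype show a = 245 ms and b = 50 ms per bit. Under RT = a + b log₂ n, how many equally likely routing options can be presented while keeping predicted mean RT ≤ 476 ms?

24

Set 245 + 50·log₂ n ≤ 476 → log₂ n ≤ (476 − 245)/50 = 4.6200.
So n ≤ 2^4.6200 = 24.590; the largest integer n is 24.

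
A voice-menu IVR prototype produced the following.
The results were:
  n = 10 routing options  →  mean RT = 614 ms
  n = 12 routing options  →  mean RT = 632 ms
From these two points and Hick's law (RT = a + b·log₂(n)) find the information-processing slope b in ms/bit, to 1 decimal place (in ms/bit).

Slope: b = (632 − 614) / (log₂ 12 − log₂ 10) = 18/0.2630 = 68.432 ms/bit.

68.4 ms/bit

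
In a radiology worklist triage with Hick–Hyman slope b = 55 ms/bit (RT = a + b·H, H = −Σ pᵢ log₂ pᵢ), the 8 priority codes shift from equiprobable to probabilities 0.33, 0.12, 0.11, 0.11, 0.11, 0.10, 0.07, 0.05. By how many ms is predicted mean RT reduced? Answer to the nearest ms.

The RT saving is b·ΔH. Equiprobable H₀ = log₂(8) = 3.0000 bits; with the given probabilities H = 2.7626 bits.
b·(H₀ − H) = 55 × (3.0000 − 2.7626) = 13.06 ms.

13 ms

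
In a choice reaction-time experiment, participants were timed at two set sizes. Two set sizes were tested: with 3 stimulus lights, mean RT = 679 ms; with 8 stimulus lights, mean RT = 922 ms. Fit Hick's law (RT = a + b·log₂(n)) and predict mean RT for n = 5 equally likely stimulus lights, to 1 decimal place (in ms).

RT is linear in log₂ n, so two points fix the line:
  b = (922 − 679) / (log₂ 8 − log₂ 3) = 243 / (3 − 1.5850) = 171.727 ms/bit
  a = 679 − 171.727 × 1.5850 = 406.819 ms
Then RT(5) = 406.819 + 171.727 × log₂ 5 = 406.819 + 171.727 × 2.3219 ≈ 805.557 ms.

805.6 ms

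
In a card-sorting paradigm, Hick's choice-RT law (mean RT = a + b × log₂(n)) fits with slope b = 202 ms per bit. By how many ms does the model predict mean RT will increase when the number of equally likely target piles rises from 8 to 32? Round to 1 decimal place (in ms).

404.0 ms

Only the slope matters, since a is common to both: ΔRT = b·log₂(n₂/n₁).
log₂(32) − log₂(8) = log₂(32/8) = log₂(4) = 2.
ΔRT = 202 × 2.0000 = 404.000 ms.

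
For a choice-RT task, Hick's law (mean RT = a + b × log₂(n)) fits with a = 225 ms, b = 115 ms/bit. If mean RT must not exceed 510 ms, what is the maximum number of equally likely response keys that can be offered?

Set 225 + 115·log₂ n ≤ 510 → log₂ n ≤ (510 − 225)/115 = 2.4783.
So n ≤ 2^2.4783 = 5.572; the largest integer n is 5.

5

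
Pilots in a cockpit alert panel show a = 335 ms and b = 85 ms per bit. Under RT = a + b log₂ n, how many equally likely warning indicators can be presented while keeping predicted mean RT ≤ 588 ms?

Set 335 + 85·log₂ n ≤ 588 → log₂ n ≤ (588 − 335)/85 = 2.9765.
So n ≤ 2^2.9765 = 7.871; the largest integer n is 7.

7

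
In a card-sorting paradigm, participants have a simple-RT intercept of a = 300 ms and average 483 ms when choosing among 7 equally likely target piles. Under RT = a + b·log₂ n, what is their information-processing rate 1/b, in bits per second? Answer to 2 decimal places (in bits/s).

15.34 bits/s

b = (483 − 300)/log₂ 7 = 183/2.8074 = 65.186 ms per bit = 0.06519 s/bit; the reciprocal is 15.341 bits/s.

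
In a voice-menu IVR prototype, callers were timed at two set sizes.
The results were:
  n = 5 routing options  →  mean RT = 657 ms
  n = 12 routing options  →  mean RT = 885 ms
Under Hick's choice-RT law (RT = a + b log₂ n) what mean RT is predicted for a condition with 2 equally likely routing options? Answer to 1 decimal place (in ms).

418.4 ms

RT is linear in log₂ n, so two points fix the line:
  b = (885 − 657) / (log₂ 12 − log₂ 5) = 228 / (3.5850 − 2.3219) = 180.518 ms/bit
  a = 657 − 180.518 × 2.3219 = 237.851 ms
Then RT(2) = 237.851 + 180.518 × log₂ 2 = 237.851 + 180.518 × 1 ≈ 418.369 ms.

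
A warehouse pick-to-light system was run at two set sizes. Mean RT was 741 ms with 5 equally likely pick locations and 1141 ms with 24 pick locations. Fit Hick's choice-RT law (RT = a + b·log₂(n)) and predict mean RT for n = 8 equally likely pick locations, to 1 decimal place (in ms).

860.9 ms

RT is linear in log₂ n, so two points fix the line:
  b = (1141 − 741) / (log₂ 24 − log₂ 5) = 400 / (4.5850 − 2.3219) = 176.754 ms/bit
  a = 741 − 176.754 × 2.3219 = 330.590 ms
Then RT(8) = 330.590 + 176.754 × log₂ 8 = 330.590 + 176.754 × 3 ≈ 860.852 ms.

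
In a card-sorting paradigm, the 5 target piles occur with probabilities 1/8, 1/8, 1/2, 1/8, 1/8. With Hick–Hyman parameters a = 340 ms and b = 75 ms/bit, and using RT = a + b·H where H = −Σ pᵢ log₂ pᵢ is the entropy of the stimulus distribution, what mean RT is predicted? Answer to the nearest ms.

490 ms

H = −Σ pᵢ log₂ pᵢ = 0.125·3 + 0.125·3 + 0.5·1 + 0.125·3 + 0.125·3 = 2.000 bits.
RT = 340 + 75 × 2.000 = 490.00 ms.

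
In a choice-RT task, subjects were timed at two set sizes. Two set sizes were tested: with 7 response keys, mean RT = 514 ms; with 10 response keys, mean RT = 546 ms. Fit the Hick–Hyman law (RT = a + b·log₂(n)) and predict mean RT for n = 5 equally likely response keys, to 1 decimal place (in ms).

483.8 ms

Fit slope and intercept:
  b = (546 − 514) / (log₂ 10 − log₂ 7) = 32 / (3.3219 − 2.8074) = 62.187 ms/bit
  a = 514 − 62.187 × 2.8074 = 339.418 ms
Then RT(5) = 339.418 + 62.187 × log₂ 5 = 339.418 + 62.187 × 2.3219 ≈ 483.813 ms.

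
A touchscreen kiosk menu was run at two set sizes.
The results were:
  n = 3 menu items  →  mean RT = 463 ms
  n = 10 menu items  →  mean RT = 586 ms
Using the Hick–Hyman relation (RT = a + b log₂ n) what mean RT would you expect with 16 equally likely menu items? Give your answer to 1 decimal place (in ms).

With log₂ n on the abscissa the relation is linear; from the two conditions:
  b = (586 − 463) / (log₂ 10 − log₂ 3) = 123 / (3.3219 − 1.5850) = 70.813 ms/bit
  a = 463 − 70.813 × 1.5850 = 350.764 ms
Then RT(16) = 350.764 + 70.813 × log₂ 16 = 350.764 + 70.813 × 4 ≈ 634.016 ms.

634.0 ms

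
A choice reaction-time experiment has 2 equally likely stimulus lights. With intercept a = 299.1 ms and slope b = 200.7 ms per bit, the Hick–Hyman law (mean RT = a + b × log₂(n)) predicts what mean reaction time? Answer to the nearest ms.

log₂(2) = 1 bits, so RT = 299.1 + 200.7 × 1 ≈ 499.800 ms.

500 ms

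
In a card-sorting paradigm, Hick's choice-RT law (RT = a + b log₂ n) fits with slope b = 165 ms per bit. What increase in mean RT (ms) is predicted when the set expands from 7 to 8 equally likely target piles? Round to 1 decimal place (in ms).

The intercept a cancels: ΔRT = b·(log₂ n₂ − log₂ n₁) = b·log₂(n₂/n₁).
log₂(8) − log₂(7) = 3 − 2.8074 = 0.1926.
ΔRT = 165 × 0.1926 = 31.786 ms.

31.8 ms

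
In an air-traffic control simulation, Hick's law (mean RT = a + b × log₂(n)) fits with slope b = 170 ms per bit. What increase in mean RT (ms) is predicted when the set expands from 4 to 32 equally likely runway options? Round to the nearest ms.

510 ms

Only the slope matters, since a is common to both: ΔRT = b·log₂(n₂/n₁).
log₂(32) − log₂(4) = log₂(32/4) = log₂(8) = 3.
ΔRT = 170 × 3.0000 = 510.000 ms.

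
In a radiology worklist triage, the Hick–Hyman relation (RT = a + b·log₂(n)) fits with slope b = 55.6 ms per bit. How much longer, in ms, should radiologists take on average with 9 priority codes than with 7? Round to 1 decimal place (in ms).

The intercept a cancels: ΔRT = b·(log₂ n₂ − log₂ n₁) = b·log₂(n₂/n₁).
log₂(9) − log₂(7) = 3.1699 − 2.8074 = 0.3626.
ΔRT = 55.6 × 0.3626 = 20.159 ms.

20.2 ms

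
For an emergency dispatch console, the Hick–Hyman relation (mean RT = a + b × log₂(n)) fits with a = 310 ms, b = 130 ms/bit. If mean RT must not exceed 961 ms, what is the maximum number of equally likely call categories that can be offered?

32

Set 310 + 130·log₂ n ≤ 961 → log₂ n ≤ (961 − 310)/130 = 5.0077.
So n ≤ 2^5.0077 = 32.171; the largest integer n is 32.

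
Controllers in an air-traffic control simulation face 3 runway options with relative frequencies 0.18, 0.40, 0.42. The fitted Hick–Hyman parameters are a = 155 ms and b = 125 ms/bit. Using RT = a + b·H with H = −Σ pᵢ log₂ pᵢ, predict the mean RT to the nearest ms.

Entropy contributions −pᵢ log₂ pᵢ: 0.4453, 0.5288, 0.5256; sum H = 1.4997 bits.
RT = a + bH = 155 + 125·1.4997 = 342.47 ms.

342 ms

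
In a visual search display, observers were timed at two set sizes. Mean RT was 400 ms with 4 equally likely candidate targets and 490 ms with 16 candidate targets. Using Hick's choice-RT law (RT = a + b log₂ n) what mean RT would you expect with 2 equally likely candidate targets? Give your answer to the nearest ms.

Fit slope and intercept:
  b = (490 − 400) / (log₂ 16 − log₂ 4) = 90 / (4 − 2) = 45 ms/bit
  a = 400 − 45 × 2 = 310 ms
Then RT(2) = 310 + 45 × log₂ 2 = 310 + 45 × 1 ≈ 355.000 ms.

355 ms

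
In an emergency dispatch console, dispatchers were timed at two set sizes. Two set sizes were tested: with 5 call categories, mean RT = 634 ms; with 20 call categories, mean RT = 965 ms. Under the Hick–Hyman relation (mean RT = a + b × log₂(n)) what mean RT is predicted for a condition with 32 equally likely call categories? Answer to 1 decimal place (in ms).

1077.2 ms

Fit slope and intercept:
  b = (965 − 634) / (log₂ 20 − log₂ 5) = 331 / (4.3219 − 2.3219) = 165.500 ms/bit
  a = 634 − 165.500 × 2.3219 = 249.721 ms
Then RT(32) = 249.721 + 165.500 × log₂ 32 = 249.721 + 165.500 × 5 ≈ 1077.221 ms.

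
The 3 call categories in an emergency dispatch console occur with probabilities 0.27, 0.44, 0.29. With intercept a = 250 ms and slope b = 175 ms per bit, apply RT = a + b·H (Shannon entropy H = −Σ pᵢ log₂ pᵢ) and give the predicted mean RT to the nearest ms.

521 ms

Entropy contributions −pᵢ log₂ pᵢ: 0.5100, 0.5211, 0.5179; sum H = 1.5491 bits.
RT = a + bH = 250 + 175·1.5491 = 521.09 ms.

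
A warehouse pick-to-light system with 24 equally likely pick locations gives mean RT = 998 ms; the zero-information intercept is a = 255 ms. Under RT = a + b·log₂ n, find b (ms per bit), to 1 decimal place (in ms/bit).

162.1 ms/bit

log₂(24) = 4.5850 bits.
b = (RT − a)/log₂ n = (998 − 255) / 4.5850 = 162.051 ms/bit.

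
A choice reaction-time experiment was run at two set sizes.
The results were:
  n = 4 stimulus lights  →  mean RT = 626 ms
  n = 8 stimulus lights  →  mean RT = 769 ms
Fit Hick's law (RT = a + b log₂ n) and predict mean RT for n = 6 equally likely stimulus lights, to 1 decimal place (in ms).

709.6 ms

Fit slope and intercept:
  b = (769 − 626) / (log₂ 8 − log₂ 4) = 143 / (3 − 2) = 143.000 ms/bit
  a = 626 − 143.000 × 2 = 340.000 ms
Then RT(6) = 340.000 + 143.000 × log₂ 6 = 340.000 + 143.000 × 2.5850 ≈ 709.650 ms.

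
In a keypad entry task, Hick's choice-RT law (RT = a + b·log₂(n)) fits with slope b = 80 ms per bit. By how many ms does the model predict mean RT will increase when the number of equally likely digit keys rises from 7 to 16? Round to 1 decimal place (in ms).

Only the slope matters, since a is common to both: ΔRT = b·log₂(n₂/n₁).
log₂(16) − log₂(7) = 4 − 2.8074 = 1.1926.
ΔRT = 80 × 1.1926 = 95.412 ms.

95.4 ms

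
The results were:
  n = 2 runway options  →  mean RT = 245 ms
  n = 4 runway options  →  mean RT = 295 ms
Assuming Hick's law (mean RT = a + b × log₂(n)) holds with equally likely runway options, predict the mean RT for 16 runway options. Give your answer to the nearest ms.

With log₂ n on the abscissa the relation is linear; from the two conditions:
  b = (295 − 245) / (log₂ 4 − log₂ 2) = 50 / (2 − 1) = 50 ms/bit
  a = 245 − 50 × 1 = 195 ms
Then RT(16) = 195 + 50 × log₂ 16 = 195 + 50 × 4 ≈ 395.000 ms.

395 ms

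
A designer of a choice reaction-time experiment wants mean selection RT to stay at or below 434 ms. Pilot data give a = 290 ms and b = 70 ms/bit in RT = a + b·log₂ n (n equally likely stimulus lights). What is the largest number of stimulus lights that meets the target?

70·log₂ n ≤ 434 − 290 = 144, giving log₂ n ≤ 2.0571 and n ≤ 4.162. The largest whole number is 4.

4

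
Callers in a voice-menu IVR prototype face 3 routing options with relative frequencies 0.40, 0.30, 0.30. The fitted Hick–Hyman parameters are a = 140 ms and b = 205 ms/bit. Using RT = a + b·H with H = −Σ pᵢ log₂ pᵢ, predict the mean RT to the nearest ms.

Entropy contributions −pᵢ log₂ pᵢ: 0.5288, 0.5211, 0.5211; sum H = 1.5710 bits.
RT = a + bH = 140 + 205·1.5710 = 462.04 ms.

462 ms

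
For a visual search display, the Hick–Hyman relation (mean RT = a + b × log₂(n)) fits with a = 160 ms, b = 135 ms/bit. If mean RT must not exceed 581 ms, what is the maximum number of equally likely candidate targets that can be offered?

Information budget: (581 − 160)/135 = 3.1185 bits, so n ≤ 2^3.1185 = 8.685 → at most 8.

8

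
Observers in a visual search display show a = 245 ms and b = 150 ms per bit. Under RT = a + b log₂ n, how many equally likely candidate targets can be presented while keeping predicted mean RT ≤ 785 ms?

12

Set 245 + 150·log₂ n ≤ 785 → log₂ n ≤ (785 − 245)/150 = 3.6000.
So n ≤ 2^3.6000 = 12.126; the largest integer n is 12.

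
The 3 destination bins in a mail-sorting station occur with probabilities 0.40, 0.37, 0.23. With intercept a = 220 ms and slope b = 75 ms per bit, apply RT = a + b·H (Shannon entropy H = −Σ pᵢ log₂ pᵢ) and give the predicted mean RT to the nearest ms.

Entropy contributions −pᵢ log₂ pᵢ: 0.5288, 0.5307, 0.4877; sum H = 1.5472 bits.
RT = a + bH = 220 + 75·1.5472 = 336.04 ms.

336 ms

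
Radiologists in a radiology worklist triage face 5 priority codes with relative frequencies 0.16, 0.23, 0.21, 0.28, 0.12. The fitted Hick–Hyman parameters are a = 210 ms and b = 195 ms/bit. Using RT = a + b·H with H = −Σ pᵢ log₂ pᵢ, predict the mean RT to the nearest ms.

652 ms

Entropy contributions −pᵢ log₂ pᵢ: 0.4230, 0.4877, 0.4728, 0.5142, 0.3671; sum H = 2.2648 bits.
RT = a + bH = 210 + 195·2.2648 = 651.64 ms.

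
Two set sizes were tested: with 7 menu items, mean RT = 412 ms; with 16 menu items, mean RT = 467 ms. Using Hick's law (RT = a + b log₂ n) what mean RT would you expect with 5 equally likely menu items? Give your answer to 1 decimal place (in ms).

389.6 ms

RT is linear in log₂ n, so two points fix the line:
  b = (467 − 412) / (log₂ 16 − log₂ 7) = 55 / (4 − 2.8074) = 46.116 ms/bit
  a = 412 − 46.116 × 2.8074 = 282.536 ms
Then RT(5) = 282.536 + 46.116 × log₂ 5 = 282.536 + 46.116 × 2.3219 ≈ 389.614 ms.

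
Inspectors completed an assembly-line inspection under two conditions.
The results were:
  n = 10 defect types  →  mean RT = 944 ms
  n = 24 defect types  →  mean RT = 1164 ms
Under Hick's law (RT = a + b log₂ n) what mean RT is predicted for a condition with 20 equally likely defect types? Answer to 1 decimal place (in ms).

1118.2 ms

With log₂ n on the abscissa the relation is linear; from the two conditions:
  b = (1164 − 944) / (log₂ 24 − log₂ 10) = 220 / (4.5850 − 3.3219) = 174.184 ms/bit
  a = 944 − 174.184 × 3.3219 = 365.374 ms
Then RT(20) = 365.374 + 174.184 × log₂ 20 = 365.374 + 174.184 × 4.3219 ≈ 1118.184 ms.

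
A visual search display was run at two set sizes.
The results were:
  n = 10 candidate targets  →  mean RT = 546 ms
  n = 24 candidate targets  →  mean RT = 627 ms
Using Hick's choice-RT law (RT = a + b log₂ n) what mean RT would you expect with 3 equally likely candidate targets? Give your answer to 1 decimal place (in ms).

434.6 ms

Solve the two-equation system in a and b:
  b = (627 − 546) / (log₂ 24 − log₂ 10) = 81 / (4.5850 − 3.3219) = 64.131 ms/bit
  a = 546 − 64.131 × 3.3219 = 332.961 ms
Then RT(3) = 332.961 + 64.131 × log₂ 3 = 332.961 + 64.131 × 1.5850 ≈ 434.606 ms.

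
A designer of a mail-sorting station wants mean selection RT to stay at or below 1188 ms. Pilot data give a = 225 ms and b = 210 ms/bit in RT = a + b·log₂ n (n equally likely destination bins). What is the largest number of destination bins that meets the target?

210·log₂ n ≤ 1188 − 225 = 963, giving log₂ n ≤ 4.5857 and n ≤ 24.013. The largest whole number is 24.

24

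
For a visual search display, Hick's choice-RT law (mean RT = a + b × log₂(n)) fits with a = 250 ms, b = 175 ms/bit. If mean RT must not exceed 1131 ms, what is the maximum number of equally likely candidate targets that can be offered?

32

Information budget: (1131 − 250)/175 = 5.0343 bits, so n ≤ 2^5.0343 = 32.770 → at most 32.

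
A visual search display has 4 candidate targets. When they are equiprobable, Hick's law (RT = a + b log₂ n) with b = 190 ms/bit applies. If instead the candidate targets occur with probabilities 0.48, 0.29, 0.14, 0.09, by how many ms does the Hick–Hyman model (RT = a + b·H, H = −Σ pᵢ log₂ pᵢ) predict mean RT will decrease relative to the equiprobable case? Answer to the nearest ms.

The RT saving is b·ΔH. Equiprobable H₀ = log₂(4) = 2.0000 bits; with the given probabilities H = 1.7359 bits.
b·(H₀ − H) = 190 × (2.0000 − 1.7359) = 50.17 ms.

50 ms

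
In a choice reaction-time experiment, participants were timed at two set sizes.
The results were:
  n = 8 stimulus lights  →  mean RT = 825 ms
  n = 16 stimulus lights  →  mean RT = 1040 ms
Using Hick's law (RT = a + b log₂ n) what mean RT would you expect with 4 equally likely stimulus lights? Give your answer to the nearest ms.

Solve the two-equation system in a and b:
  b = (1040 − 825) / (log₂ 16 − log₂ 8) = 215 / (4 − 3) = 215 ms/bit
  a = 825 − 215 × 3 = 180 ms
Then RT(4) = 180 + 215 × log₂ 4 = 180 + 215 × 2 ≈ 610.000 ms.

610 ms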